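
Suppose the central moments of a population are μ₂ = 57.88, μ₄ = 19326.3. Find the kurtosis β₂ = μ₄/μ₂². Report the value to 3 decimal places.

μ₂² = 57.88² = 3350.09440
μ₄/μ₂² = 19326.3 / 3350.09440 = 5.76888
β₂ ≈ 5.769

5.769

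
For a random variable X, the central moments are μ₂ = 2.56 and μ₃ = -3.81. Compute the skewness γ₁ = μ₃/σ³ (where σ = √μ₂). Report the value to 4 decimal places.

σ = √μ₂ = √2.56 = 1.60000
σ³ = μ₂^(3/2) = 4.09600
γ₁ = μ₃/σ³ = -3.81 / 4.09600 ≈ -0.9302

-0.9302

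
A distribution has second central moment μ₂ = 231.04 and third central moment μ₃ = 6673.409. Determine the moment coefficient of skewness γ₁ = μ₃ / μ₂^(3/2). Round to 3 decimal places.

σ = √μ₂ = √231.04 = 15.20000
σ³ = μ₂^(3/2) = 3511.80800
γ₁ = μ₃/σ³ = 6673.409 / 3511.80800 ≈ 1.900

1.900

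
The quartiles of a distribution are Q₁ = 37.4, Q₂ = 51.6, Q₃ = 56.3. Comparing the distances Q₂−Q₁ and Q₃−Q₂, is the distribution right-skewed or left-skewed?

left-skewed

Q₂ − Q₁ = 14.2;  Q₃ − Q₂ = 4.7
Q₂ − Q₁ > Q₃ − Q₂ ⇒ the lower half is more spread out ⇒ left-skewed.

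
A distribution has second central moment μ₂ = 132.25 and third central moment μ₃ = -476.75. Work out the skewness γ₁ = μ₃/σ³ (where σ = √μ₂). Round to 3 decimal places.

-0.313

σ = √μ₂ = √132.25 = 11.50000
σ³ = μ₂^(3/2) = 1520.87500
γ₁ = μ₃/σ³ = -476.75 / 1520.87500 ≈ -0.313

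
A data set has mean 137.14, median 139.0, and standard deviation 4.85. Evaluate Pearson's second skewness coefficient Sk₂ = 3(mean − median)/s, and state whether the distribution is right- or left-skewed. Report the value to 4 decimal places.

Sk₂ = 3(137.14 − 139.0) / 4.85 = 3 × -1.8600 / 4.85
    = -5.5800 / 4.85 ≈ -1.1505
Sk₂ < 0 ⇒ mean < median ⇒ left-skewed (negative skew).

-1.1505, left-skewed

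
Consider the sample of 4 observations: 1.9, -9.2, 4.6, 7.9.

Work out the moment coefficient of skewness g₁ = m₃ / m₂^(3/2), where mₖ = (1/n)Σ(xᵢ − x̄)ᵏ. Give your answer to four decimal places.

-0.7865

x̄ = (1.9 - 9.2 + 4.6 + 7.9) / 4 = 1.3000
deviations (xᵢ − x̄): 0.6000, -10.5000, 3.3000, 6.6000
Σ(xᵢ − x̄)² = 165.0600 ⇒ m₂ = 165.0600/4 = 41.26500
Σ(xᵢ − x̄)³ = -833.9760 ⇒ m₃ = -833.9760/4 = -208.49400
m₂^(3/2) = 41.26500^(1.5) = 265.07744
g₁ = m₃ / m₂^(3/2) = -208.49400 / 265.07744 ≈ -0.7865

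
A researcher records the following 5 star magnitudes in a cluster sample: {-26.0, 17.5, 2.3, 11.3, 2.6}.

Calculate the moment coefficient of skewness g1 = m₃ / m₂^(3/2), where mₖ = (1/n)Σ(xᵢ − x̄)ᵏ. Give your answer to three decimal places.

-0.961

x̄ = (-26.0 + 17.5 + 2.3 + 11.3 + 2.6) / 5 = 1.5400
deviations (xᵢ − x̄): -27.5400, 15.9600, 0.7600, 9.7600, 1.0600
Σ(xᵢ − x̄)² = 1110.1320 ⇒ m₂ = 1110.1320/5 = 222.02640
Σ(xᵢ − x̄)³ = -15891.0562 ⇒ m₃ = -15891.0562/5 = -3178.21123
m₂^(3/2) = 222.02640^(1.5) = 3308.31555
g1 = m₃ / m₂^(3/2) = -3178.21123 / 3308.31555 ≈ -0.961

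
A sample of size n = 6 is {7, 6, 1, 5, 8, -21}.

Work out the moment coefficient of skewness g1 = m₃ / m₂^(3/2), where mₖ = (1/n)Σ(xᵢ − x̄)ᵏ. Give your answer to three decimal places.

x̄ = (7 + 6 + 1 + 5 + 8 - 21) / 6 = 1.0000
deviations (xᵢ − x̄): 6.0000, 5.0000, 0.0000, 4.0000, 7.0000, -22.0000
Σ(xᵢ − x̄)² = 610.0000 ⇒ m₂ = 610.0000/6 = 101.66667
Σ(xᵢ − x̄)³ = -9900.0000 ⇒ m₃ = -9900.0000/6 = -1650.00000
m₂^(3/2) = 101.66667^(1.5) = 1025.10388
g1 = m₃ / m₂^(3/2) = -1650.00000 / 1025.10388 ≈ -1.610

-1.610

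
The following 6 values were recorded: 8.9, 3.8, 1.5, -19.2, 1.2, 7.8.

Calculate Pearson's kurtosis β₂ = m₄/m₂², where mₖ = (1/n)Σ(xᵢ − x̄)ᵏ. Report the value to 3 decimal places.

3.561

x̄ = 0.6667
Σ(xᵢ − x̄)² = 524.1533 ⇒ m₂ = 87.35889
Σ(xᵢ − x̄)⁴ = 163057.1721 ⇒ m₄ = 27176.19535
m₂² = 7631.57547
β₂ = m₄/m₂² = 27176.19535 / 7631.57547 ≈ 3.561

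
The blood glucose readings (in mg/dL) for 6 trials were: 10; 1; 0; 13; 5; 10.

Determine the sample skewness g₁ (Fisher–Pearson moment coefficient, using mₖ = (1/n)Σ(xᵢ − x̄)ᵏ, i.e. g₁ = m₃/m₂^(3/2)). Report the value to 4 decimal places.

-0.1222

x̄ = (10 + 1 + 0 + 13 + 5 + 10) / 6 = 6.5000
deviations (xᵢ − x̄): 3.5000, -5.5000, -6.5000, 6.5000, -1.5000, 3.5000
Σ(xᵢ − x̄)² = 141.5000 ⇒ m₂ = 141.5000/6 = 23.58333
Σ(xᵢ − x̄)³ = -84.0000 ⇒ m₃ = -84.0000/6 = -14.00000
m₂^(3/2) = 23.58333^(1.5) = 114.52697
g₁ = m₃ / m₂^(3/2) = -14.00000 / 114.52697 ≈ -0.1222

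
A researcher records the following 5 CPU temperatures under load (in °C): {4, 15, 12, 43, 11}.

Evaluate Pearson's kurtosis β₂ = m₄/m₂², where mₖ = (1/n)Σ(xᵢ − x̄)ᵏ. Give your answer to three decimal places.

2.943

x̄ = 17.0000
Σ(xᵢ − x̄)² = 910.0000 ⇒ m₂ = 182.00000
Σ(xᵢ − x̄)⁴ = 487474.0000 ⇒ m₄ = 97494.80000
m₂² = 33124.00000
β₂ = m₄/m₂² = 97494.80000 / 33124.00000 ≈ 2.943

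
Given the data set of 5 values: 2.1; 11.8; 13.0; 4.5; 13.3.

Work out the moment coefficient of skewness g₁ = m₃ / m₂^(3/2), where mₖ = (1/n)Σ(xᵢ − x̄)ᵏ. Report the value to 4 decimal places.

-0.4531

x̄ = (2.1 + 11.8 + 13.0 + 4.5 + 13.3) / 5 = 8.9400
deviations (xᵢ − x̄): -6.8400, 2.8600, 4.0600, -4.4400, 4.3600
Σ(xᵢ − x̄)² = 110.1720 ⇒ m₂ = 110.1720/5 = 22.03440
Σ(xᵢ − x̄)³ = -234.3430 ⇒ m₃ = -234.3430/5 = -46.86859
m₂^(3/2) = 22.03440^(1.5) = 103.43127
g₁ = m₃ / m₂^(3/2) = -46.86859 / 103.43127 ≈ -0.4531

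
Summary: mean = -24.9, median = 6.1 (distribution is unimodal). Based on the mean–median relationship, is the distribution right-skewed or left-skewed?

left-skewed

mean − median = -24.9 − 6.1 = -31.0
mean < median ⇒ the longer tail is on the left ⇒ left-skewed (negatively skewed).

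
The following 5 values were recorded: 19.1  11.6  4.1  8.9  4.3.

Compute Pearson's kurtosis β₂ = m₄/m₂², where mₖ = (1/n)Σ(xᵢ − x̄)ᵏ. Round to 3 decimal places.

x̄ = 9.6000
Σ(xᵢ − x̄)² = 153.0800 ⇒ m₂ = 30.61600
Σ(xᵢ − x̄)⁴ = 9865.4132 ⇒ m₄ = 1973.08264
m₂² = 937.33946
β₂ = m₄/m₂² = 1973.08264 / 937.33946 ≈ 2.105

2.105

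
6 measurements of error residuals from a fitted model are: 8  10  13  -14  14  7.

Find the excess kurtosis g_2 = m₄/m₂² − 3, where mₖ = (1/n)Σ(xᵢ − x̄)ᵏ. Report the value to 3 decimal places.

x̄ = 6.3333
Σ(xᵢ − x̄)² = 533.3333 ⇒ m₂ = 88.88889
Σ(xᵢ − x̄)⁴ = 176555.1111 ⇒ m₄ = 29425.85185
m₂² = 7901.23457
g_2 = m₄/m₂² − 3 = 3.72421 − 3 ≈ 0.724

0.724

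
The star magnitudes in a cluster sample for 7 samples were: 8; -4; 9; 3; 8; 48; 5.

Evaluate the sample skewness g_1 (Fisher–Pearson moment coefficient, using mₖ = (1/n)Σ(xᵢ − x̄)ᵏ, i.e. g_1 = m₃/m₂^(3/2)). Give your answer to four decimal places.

1.7303

x̄ = (8 - 4 + 9 + 3 + 8 + 48 + 5) / 7 = 11.0000
deviations (xᵢ − x̄): -3.0000, -15.0000, -2.0000, -8.0000, -3.0000, 37.0000, -6.0000
Σ(xᵢ − x̄)² = 1716.0000 ⇒ m₂ = 1716.0000/7 = 245.14286
Σ(xᵢ − x̄)³ = 46488.0000 ⇒ m₃ = 46488.0000/7 = 6641.14286
m₂^(3/2) = 245.14286^(1.5) = 3838.21117
g_1 = m₃ / m₂^(3/2) = 6641.14286 / 3838.21117 ≈ 1.7303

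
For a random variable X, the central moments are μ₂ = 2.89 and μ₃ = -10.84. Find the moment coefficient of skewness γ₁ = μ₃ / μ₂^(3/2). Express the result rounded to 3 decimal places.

-2.206

σ = √μ₂ = √2.89 = 1.70000
σ³ = μ₂^(3/2) = 4.91300
γ₁ = μ₃/σ³ = -10.84 / 4.91300 ≈ -2.206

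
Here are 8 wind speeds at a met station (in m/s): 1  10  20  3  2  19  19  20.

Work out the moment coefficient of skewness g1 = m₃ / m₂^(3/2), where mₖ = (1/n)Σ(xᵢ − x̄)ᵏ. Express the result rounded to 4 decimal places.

-0.2214

x̄ = (1 + 10 + 20 + 3 + 2 + 19 + 19 + 20) / 8 = 11.7500
deviations (xᵢ − x̄): -10.7500, -1.7500, 8.2500, -8.7500, -9.7500, 7.2500, 7.2500, 8.2500
Σ(xᵢ − x̄)² = 531.5000 ⇒ m₂ = 531.5000/8 = 66.43750
Σ(xᵢ − x̄)³ = -959.2500 ⇒ m₃ = -959.2500/8 = -119.90625
m₂^(3/2) = 66.43750^(1.5) = 541.52676
g1 = m₃ / m₂^(3/2) = -119.90625 / 541.52676 ≈ -0.2214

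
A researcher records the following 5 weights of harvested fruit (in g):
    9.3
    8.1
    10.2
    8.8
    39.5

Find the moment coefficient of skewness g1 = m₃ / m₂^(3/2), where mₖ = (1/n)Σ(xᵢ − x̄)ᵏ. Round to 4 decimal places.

x̄ = (9.3 + 8.1 + 10.2 + 8.8 + 39.5) / 5 = 15.1800
deviations (xᵢ − x̄): -5.8800, -7.0800, -4.9800, -6.3800, 24.3200
Σ(xᵢ − x̄)² = 741.6680 ⇒ m₂ = 741.6680/5 = 148.33360
Σ(xᵢ − x̄)³ = 13442.9731 ⇒ m₃ = 13442.9731/5 = 2688.59462
m₂^(3/2) = 148.33360^(1.5) = 1806.58877
g1 = m₃ / m₂^(3/2) = 2688.59462 / 1806.58877 ≈ 1.4882

1.4882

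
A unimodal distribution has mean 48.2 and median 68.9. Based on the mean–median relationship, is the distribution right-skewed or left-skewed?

mean − median = 48.2 − 68.9 = -20.7
mean < median ⇒ the longer tail is on the left ⇒ left-skewed (negatively skewed).

left-skewed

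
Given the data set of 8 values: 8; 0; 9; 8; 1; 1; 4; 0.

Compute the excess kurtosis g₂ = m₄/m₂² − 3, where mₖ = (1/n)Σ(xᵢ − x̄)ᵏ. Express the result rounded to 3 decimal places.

x̄ = 3.8750
Σ(xᵢ − x̄)² = 106.8750 ⇒ m₂ = 13.35938
Σ(xᵢ − x̄)⁴ = 1856.5254 ⇒ m₄ = 232.06567
m₂² = 178.47290
g₂ = m₄/m₂² − 3 = 1.30029 − 3 ≈ -1.700

-1.700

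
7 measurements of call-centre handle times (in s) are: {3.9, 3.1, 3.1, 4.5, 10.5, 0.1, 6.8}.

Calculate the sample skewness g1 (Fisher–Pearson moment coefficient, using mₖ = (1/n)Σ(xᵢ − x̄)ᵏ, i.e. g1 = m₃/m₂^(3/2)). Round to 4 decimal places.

0.6244

x̄ = (3.9 + 3.1 + 3.1 + 4.5 + 10.5 + 0.1 + 6.8) / 7 = 4.5714
deviations (xᵢ − x̄): -0.6714, -1.4714, -1.4714, -0.0714, 5.9286, -4.4714, 2.2286
Σ(xᵢ − x̄)² = 64.8943 ⇒ m₂ = 64.8943/7 = 9.27061
Σ(xᵢ − x̄)³ = 123.3705 ⇒ m₃ = 123.3705/7 = 17.62436
m₂^(3/2) = 9.27061^(1.5) = 28.22686
g1 = m₃ / m₂^(3/2) = 17.62436 / 28.22686 ≈ 0.6244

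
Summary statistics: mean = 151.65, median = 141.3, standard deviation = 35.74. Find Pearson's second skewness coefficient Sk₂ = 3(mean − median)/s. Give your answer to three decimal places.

0.869

Sk₂ = 3(151.65 − 141.3) / 35.74 = 3 × 10.3500 / 35.74
    = 31.0500 / 35.74 ≈ 0.869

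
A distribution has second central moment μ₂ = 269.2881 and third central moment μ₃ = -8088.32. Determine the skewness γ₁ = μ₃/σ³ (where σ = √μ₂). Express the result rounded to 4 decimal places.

σ = √μ₂ = √269.2881 = 16.41000
σ³ = μ₂^(3/2) = 4419.01772
γ₁ = μ₃/σ³ = -8088.32 / 4419.01772 ≈ -1.8303

-1.8303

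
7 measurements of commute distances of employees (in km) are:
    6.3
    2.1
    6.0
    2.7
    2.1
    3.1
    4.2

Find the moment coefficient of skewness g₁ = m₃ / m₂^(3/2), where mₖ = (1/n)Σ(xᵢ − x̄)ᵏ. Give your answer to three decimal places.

0.511

x̄ = (6.3 + 2.1 + 6.0 + 2.7 + 2.1 + 3.1 + 4.2) / 7 = 3.7857
deviations (xᵢ − x̄): 2.5143, -1.6857, 2.2143, -1.0857, -1.6857, -0.6857, 0.4143
Σ(xᵢ − x̄)² = 18.7286 ⇒ m₂ = 18.7286/7 = 2.67551
Σ(xᵢ − x̄)³ = 15.6397 ⇒ m₃ = 15.6397/7 = 2.23424
m₂^(3/2) = 2.67551^(1.5) = 4.37633
g₁ = m₃ / m₂^(3/2) = 2.23424 / 4.37633 ≈ 0.511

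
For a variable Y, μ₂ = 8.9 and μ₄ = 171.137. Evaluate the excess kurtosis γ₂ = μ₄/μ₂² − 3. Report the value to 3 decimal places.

-0.839

μ₂² = 8.9² = 79.21000
μ₄/μ₂² = 171.137 / 79.21000 = 2.16055
γ₂ = 2.16055 − 3 ≈ -0.839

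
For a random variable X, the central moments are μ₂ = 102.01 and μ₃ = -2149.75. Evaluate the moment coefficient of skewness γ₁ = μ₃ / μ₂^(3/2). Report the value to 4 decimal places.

σ = √μ₂ = √102.01 = 10.10000
σ³ = μ₂^(3/2) = 1030.30100
γ₁ = μ₃/σ³ = -2149.75 / 1030.30100 ≈ -2.0865

-2.0865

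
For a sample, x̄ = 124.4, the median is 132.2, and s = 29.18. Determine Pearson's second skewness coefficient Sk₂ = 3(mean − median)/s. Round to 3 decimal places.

-0.802

Sk₂ = 3(124.4 − 132.2) / 29.18 = 3 × -7.8000 / 29.18
    = -23.4000 / 29.18 ≈ -0.802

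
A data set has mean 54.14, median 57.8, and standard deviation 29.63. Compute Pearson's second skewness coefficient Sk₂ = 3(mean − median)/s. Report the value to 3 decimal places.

Sk₂ = 3(54.14 − 57.8) / 29.63 = 3 × -3.6600 / 29.63
    = -10.9800 / 29.63 ≈ -0.371

-0.371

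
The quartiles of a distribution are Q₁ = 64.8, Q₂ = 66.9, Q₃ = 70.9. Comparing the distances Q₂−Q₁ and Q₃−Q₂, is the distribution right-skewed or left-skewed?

Q₂ − Q₁ = 2.1;  Q₃ − Q₂ = 4.0
Q₃ − Q₂ > Q₂ − Q₁ ⇒ the upper half is more spread out ⇒ right-skewed.

right-skewed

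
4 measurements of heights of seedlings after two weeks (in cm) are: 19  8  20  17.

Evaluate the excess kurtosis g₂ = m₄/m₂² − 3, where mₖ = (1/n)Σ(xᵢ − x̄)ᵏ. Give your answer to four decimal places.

-0.8104

x̄ = 16.0000
Σ(xᵢ − x̄)² = 90.0000 ⇒ m₂ = 22.50000
Σ(xᵢ − x̄)⁴ = 4434.0000 ⇒ m₄ = 1108.50000
m₂² = 506.25000
g₂ = m₄/m₂² − 3 = 2.18963 − 3 ≈ -0.8104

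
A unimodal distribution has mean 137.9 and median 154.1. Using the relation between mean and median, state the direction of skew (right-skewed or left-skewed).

mean − median = 137.9 − 154.1 = -16.2
mean < median ⇒ the longer tail is on the left ⇒ left-skewed (negatively skewed).

left-skewed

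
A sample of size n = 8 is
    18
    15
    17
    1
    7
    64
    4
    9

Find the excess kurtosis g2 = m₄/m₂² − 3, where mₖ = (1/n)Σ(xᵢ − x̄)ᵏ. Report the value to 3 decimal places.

x̄ = 16.8750
Σ(xᵢ − x̄)² = 2802.8750 ⇒ m₂ = 350.35938
Σ(xᵢ − x̄)⁴ = 5036159.2754 ⇒ m₄ = 629519.90942
m₂² = 122751.69165
g2 = m₄/m₂² − 3 = 5.12840 − 3 ≈ 2.128

2.128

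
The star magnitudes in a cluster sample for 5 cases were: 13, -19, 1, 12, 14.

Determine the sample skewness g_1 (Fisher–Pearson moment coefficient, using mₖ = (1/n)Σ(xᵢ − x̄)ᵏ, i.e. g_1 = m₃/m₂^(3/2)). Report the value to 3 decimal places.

x̄ = (13 - 19 + 1 + 12 + 14) / 5 = 4.2000
deviations (xᵢ − x̄): 8.8000, -23.2000, -3.2000, 7.8000, 9.8000
Σ(xᵢ − x̄)² = 782.8000 ⇒ m₂ = 782.8000/5 = 156.56000
Σ(xᵢ − x̄)³ = -10422.7200 ⇒ m₃ = -10422.7200/5 = -2084.54400
m₂^(3/2) = 156.56000^(1.5) = 1958.94038
g_1 = m₃ / m₂^(3/2) = -2084.54400 / 1958.94038 ≈ -1.064

-1.064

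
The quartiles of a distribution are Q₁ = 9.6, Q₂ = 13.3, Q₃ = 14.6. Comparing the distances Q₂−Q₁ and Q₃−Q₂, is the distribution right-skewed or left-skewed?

left-skewed

Q₂ − Q₁ = 3.7;  Q₃ − Q₂ = 1.3
Q₂ − Q₁ > Q₃ − Q₂ ⇒ the lower half is more spread out ⇒ left-skewed.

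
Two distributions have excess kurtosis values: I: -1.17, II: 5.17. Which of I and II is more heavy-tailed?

Higher excess kurtosis ⇒ heavier tails relative to the normal distribution.
-1.17 vs 5.17: the larger is 5.17, so II has heavier tails. (II is leptokurtic — heavier-than-normal tails; the other is platykurtic.)

II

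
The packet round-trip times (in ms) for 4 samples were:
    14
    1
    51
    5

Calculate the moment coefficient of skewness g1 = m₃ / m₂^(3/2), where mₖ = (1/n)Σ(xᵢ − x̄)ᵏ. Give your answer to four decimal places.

x̄ = (14 + 1 + 51 + 5) / 4 = 17.7500
deviations (xᵢ − x̄): -3.7500, -16.7500, 33.2500, -12.7500
Σ(xᵢ − x̄)² = 1562.7500 ⇒ m₂ = 1562.7500/4 = 390.68750
Σ(xᵢ − x̄)³ = 29935.1250 ⇒ m₃ = 29935.1250/4 = 7483.78125
m₂^(3/2) = 390.68750^(1.5) = 7722.25741
g1 = m₃ / m₂^(3/2) = 7483.78125 / 7722.25741 ≈ 0.9691

0.9691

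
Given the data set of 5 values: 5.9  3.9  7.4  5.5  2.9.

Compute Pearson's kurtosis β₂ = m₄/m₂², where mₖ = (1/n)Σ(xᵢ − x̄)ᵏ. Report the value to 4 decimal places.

x̄ = 5.1200
Σ(xᵢ − x̄)² = 12.3680 ⇒ m₂ = 2.47360
Σ(xᵢ − x̄)⁴ = 53.9188 ⇒ m₄ = 10.78377
m₂² = 6.11870
β₂ = m₄/m₂² = 10.78377 / 6.11870 ≈ 1.7624

1.7624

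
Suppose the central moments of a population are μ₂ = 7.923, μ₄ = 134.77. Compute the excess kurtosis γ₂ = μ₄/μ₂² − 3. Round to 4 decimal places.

μ₂² = 7.923² = 62.77393
μ₄/μ₂² = 134.77 / 62.77393 = 2.14691
γ₂ = 2.14691 − 3 ≈ -0.8531

-0.8531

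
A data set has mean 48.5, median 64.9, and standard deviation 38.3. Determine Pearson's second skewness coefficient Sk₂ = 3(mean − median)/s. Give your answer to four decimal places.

Sk₂ = 3(48.5 − 64.9) / 38.3 = 3 × -16.4000 / 38.3
    = -49.2000 / 38.3 ≈ -1.2846

-1.2846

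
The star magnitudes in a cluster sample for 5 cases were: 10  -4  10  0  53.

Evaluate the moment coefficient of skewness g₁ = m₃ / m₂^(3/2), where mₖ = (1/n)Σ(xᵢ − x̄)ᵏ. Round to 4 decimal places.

1.2288

x̄ = (10 - 4 + 10 + 0 + 53) / 5 = 13.8000
deviations (xᵢ − x̄): -3.8000, -17.8000, -3.8000, -13.8000, 39.2000
Σ(xᵢ − x̄)² = 2072.8000 ⇒ m₂ = 2072.8000/5 = 414.56000
Σ(xᵢ − x̄)³ = 51858.7200 ⇒ m₃ = 51858.7200/5 = 10371.74400
m₂^(3/2) = 414.56000^(1.5) = 8440.75109
g₁ = m₃ / m₂^(3/2) = 10371.74400 / 8440.75109 ≈ 1.2288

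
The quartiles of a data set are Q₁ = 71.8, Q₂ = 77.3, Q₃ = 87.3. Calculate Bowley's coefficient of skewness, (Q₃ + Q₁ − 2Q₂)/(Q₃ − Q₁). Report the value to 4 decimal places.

numerator: Q₃ + Q₁ − 2Q₂ = 87.3 + 71.8 − 2×77.3 = 4.5000
denominator: Q₃ − Q₁ = 87.3 − 71.8 = 15.5000
Bowley skewness = 4.5000 / 15.5000 ≈ 0.2903

0.2903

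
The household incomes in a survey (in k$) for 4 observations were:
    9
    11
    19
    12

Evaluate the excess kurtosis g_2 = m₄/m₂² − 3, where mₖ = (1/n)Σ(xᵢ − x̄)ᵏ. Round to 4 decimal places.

-0.8472

x̄ = 12.7500
Σ(xᵢ − x̄)² = 56.7500 ⇒ m₂ = 14.18750
Σ(xᵢ − x̄)⁴ = 1733.3281 ⇒ m₄ = 433.33203
m₂² = 201.28516
g_2 = m₄/m₂² − 3 = 2.15283 − 3 ≈ -0.8472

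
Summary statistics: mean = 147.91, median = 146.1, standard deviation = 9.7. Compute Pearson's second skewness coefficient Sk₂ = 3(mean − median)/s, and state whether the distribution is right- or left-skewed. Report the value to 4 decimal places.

0.5598, right-skewed

Sk₂ = 3(147.91 − 146.1) / 9.7 = 3 × 1.8100 / 9.7
    = 5.4300 / 9.7 ≈ 0.5598
Sk₂ > 0 ⇒ mean > median ⇒ right-skewed (positive skew).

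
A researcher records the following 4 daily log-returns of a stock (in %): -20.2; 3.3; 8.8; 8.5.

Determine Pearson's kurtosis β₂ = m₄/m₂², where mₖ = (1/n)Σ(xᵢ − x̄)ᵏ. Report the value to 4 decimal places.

2.2350

x̄ = 0.1000
Σ(xᵢ − x̄)² = 568.5800 ⇒ m₂ = 142.14500
Σ(xᵢ − x̄)⁴ = 180630.7154 ⇒ m₄ = 45157.67885
m₂² = 20205.20103
β₂ = m₄/m₂² = 45157.67885 / 20205.20103 ≈ 2.2350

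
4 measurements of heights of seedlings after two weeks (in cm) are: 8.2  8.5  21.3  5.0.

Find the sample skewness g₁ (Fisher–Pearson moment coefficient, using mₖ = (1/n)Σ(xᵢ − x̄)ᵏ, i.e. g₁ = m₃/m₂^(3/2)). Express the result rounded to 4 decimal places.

x̄ = (8.2 + 8.5 + 21.3 + 5.0) / 4 = 10.7500
deviations (xᵢ − x̄): -2.5500, -2.2500, 10.5500, -5.7500
Σ(xᵢ − x̄)² = 155.9300 ⇒ m₂ = 155.9300/4 = 38.98250
Σ(xᵢ − x̄)³ = 956.1600 ⇒ m₃ = 956.1600/4 = 239.04000
m₂^(3/2) = 38.98250^(1.5) = 243.39101
g₁ = m₃ / m₂^(3/2) = 239.04000 / 243.39101 ≈ 0.9821

0.9821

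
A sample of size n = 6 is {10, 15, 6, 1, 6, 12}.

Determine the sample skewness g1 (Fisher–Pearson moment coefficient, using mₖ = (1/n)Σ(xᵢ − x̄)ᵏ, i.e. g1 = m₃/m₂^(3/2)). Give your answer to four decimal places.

-0.1214

x̄ = (10 + 15 + 6 + 1 + 6 + 12) / 6 = 8.3333
deviations (xᵢ − x̄): 1.6667, 6.6667, -2.3333, -7.3333, -2.3333, 3.6667
Σ(xᵢ − x̄)² = 125.3333 ⇒ m₂ = 125.3333/6 = 20.88889
Σ(xᵢ − x̄)³ = -69.5556 ⇒ m₃ = -69.5556/6 = -11.59259
m₂^(3/2) = 20.88889^(1.5) = 95.47134
g1 = m₃ / m₂^(3/2) = -11.59259 / 95.47134 ≈ -0.1214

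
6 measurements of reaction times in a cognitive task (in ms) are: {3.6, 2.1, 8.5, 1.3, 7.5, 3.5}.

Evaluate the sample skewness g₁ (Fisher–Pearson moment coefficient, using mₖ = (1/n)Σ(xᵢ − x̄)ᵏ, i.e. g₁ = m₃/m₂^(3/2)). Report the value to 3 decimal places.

0.467

x̄ = (3.6 + 2.1 + 8.5 + 1.3 + 7.5 + 3.5) / 6 = 4.4167
deviations (xᵢ − x̄): -0.8167, -2.3167, 4.0833, -3.1167, 3.0833, -0.9167
Σ(xᵢ − x̄)² = 42.7683 ⇒ m₂ = 42.7683/6 = 7.12806
Σ(xᵢ − x̄)³ = 53.3746 ⇒ m₃ = 53.3746/6 = 8.89576
m₂^(3/2) = 7.12806^(1.5) = 19.03078
g₁ = m₃ / m₂^(3/2) = 8.89576 / 19.03078 ≈ 0.467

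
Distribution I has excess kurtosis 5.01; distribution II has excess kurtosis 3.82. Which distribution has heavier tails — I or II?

I

Higher excess kurtosis ⇒ heavier tails relative to the normal distribution.
5.01 vs 3.82: the larger is 5.01, so I has heavier tails.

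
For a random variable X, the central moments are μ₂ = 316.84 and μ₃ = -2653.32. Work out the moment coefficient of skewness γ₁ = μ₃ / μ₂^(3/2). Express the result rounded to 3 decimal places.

σ = √μ₂ = √316.84 = 17.80000
σ³ = μ₂^(3/2) = 5639.75200
γ₁ = μ₃/σ³ = -2653.32 / 5639.75200 ≈ -0.470

-0.470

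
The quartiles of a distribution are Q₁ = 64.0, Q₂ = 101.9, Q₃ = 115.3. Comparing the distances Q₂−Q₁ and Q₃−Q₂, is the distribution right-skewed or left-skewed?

left-skewed

Q₂ − Q₁ = 37.9;  Q₃ − Q₂ = 13.4
Q₂ − Q₁ > Q₃ − Q₂ ⇒ the lower half is more spread out ⇒ left-skewed.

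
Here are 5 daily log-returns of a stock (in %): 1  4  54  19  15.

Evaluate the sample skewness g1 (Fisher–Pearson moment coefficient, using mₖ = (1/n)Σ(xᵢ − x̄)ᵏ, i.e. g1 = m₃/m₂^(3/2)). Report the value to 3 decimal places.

1.056

x̄ = (1 + 4 + 54 + 19 + 15) / 5 = 18.6000
deviations (xᵢ − x̄): -17.6000, -14.6000, 35.4000, 0.4000, -3.6000
Σ(xᵢ − x̄)² = 1789.2000 ⇒ m₂ = 1789.2000/5 = 357.84000
Σ(xᵢ − x̄)³ = 35751.3600 ⇒ m₃ = 35751.3600/5 = 7150.27200
m₂^(3/2) = 357.84000^(1.5) = 6769.13737
g1 = m₃ / m₂^(3/2) = 7150.27200 / 6769.13737 ≈ 1.056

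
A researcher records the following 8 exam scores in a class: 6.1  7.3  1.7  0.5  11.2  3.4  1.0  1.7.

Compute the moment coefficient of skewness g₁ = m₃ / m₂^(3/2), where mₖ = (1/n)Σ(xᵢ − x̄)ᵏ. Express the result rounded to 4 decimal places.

x̄ = (6.1 + 7.3 + 1.7 + 0.5 + 11.2 + 3.4 + 1.0 + 1.7) / 8 = 4.1125
deviations (xᵢ − x̄): 1.9875, 3.1875, -2.4125, -3.6125, 7.0875, -0.7125, -3.1125, -2.4125
Σ(xᵢ − x̄)² = 99.2287 ⇒ m₂ = 99.2287/8 = 12.40359
Σ(xᵢ − x̄)³ = 290.5199 ⇒ m₃ = 290.5199/8 = 36.31499
m₂^(3/2) = 12.40359^(1.5) = 43.68389
g₁ = m₃ / m₂^(3/2) = 36.31499 / 43.68389 ≈ 0.8313

0.8313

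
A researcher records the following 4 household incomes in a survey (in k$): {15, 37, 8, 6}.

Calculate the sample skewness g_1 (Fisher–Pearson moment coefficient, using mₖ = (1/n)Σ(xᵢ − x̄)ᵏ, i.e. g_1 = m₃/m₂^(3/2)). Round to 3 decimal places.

x̄ = (15 + 37 + 8 + 6) / 4 = 16.5000
deviations (xᵢ − x̄): -1.5000, 20.5000, -8.5000, -10.5000
Σ(xᵢ − x̄)² = 605.0000 ⇒ m₂ = 605.0000/4 = 151.25000
Σ(xᵢ − x̄)³ = 6840.0000 ⇒ m₃ = 6840.0000/4 = 1710.00000
m₂^(3/2) = 151.25000^(1.5) = 1860.12905
g_1 = m₃ / m₂^(3/2) = 1710.00000 / 1860.12905 ≈ 0.919

0.919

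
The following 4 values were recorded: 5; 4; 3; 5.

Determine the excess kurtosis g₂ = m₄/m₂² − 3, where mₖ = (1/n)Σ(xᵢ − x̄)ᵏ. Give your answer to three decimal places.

-1.372

x̄ = 4.2500
Σ(xᵢ − x̄)² = 2.7500 ⇒ m₂ = 0.68750
Σ(xᵢ − x̄)⁴ = 3.0781 ⇒ m₄ = 0.76953
m₂² = 0.47266
g₂ = m₄/m₂² − 3 = 1.62810 − 3 ≈ -1.372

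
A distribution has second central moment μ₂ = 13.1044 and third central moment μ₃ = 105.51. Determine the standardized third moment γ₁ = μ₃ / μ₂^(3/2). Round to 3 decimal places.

σ = √μ₂ = √13.1044 = 3.62000
σ³ = μ₂^(3/2) = 47.43793
γ₁ = μ₃/σ³ = 105.51 / 47.43793 ≈ 2.224

2.224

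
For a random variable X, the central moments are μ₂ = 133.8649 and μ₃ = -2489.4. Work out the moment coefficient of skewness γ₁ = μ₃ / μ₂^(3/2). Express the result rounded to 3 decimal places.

-1.607

σ = √μ₂ = √133.8649 = 11.57000
σ³ = μ₂^(3/2) = 1548.81689
γ₁ = μ₃/σ³ = -2489.4 / 1548.81689 ≈ -1.607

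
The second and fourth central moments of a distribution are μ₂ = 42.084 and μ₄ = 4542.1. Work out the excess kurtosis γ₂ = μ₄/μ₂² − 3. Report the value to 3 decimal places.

μ₂² = 42.084² = 1771.06306
μ₄/μ₂² = 4542.1 / 1771.06306 = 2.56462
γ₂ = 2.56462 − 3 ≈ -0.435

-0.435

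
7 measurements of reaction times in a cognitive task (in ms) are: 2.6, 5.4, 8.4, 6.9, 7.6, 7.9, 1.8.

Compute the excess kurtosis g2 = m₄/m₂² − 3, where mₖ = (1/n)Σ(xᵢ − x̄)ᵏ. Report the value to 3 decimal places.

-1.264

x̄ = 5.8000
Σ(xᵢ − x̄)² = 42.0200 ⇒ m₂ = 6.00286
Σ(xᵢ − x̄)⁴ = 437.9906 ⇒ m₄ = 62.57009
m₂² = 36.03429
g2 = m₄/m₂² − 3 = 1.73640 − 3 ≈ -1.264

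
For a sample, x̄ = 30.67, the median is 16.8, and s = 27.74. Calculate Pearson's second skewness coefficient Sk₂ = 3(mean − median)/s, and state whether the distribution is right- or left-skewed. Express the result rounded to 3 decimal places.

1.500, right-skewed

Sk₂ = 3(30.67 − 16.8) / 27.74 = 3 × 13.8700 / 27.74
    = 41.6100 / 27.74 ≈ 1.500
Sk₂ > 0 ⇒ mean > median ⇒ right-skewed (positive skew).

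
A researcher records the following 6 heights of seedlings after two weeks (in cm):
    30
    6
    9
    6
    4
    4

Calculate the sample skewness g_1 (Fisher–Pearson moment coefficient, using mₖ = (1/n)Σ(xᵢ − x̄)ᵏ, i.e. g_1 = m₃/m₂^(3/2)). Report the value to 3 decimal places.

1.661

x̄ = (30 + 6 + 9 + 6 + 4 + 4) / 6 = 9.8333
deviations (xᵢ − x̄): 20.1667, -3.8333, -0.8333, -3.8333, -5.8333, -5.8333
Σ(xᵢ − x̄)² = 504.8333 ⇒ m₂ = 504.8333/6 = 84.13889
Σ(xᵢ − x̄)³ = 7691.4444 ⇒ m₃ = 7691.4444/6 = 1281.90741
m₂^(3/2) = 84.13889^(1.5) = 771.78291
g_1 = m₃ / m₂^(3/2) = 1281.90741 / 771.78291 ≈ 1.661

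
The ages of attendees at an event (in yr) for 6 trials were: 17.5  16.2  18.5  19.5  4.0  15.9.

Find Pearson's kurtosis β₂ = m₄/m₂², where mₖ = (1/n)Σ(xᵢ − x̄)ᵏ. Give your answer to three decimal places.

x̄ = 15.2667
Σ(xᵢ − x̄)² = 161.5733 ⇒ m₂ = 26.92889
Σ(xᵢ − x̄)⁴ = 16569.4587 ⇒ m₄ = 2761.57645
m₂² = 725.16506
β₂ = m₄/m₂² = 2761.57645 / 725.16506 ≈ 3.808

3.808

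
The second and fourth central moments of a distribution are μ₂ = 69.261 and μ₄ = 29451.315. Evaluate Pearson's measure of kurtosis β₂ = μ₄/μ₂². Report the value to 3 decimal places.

6.139

μ₂² = 69.261² = 4797.08612
μ₄/μ₂² = 29451.315 / 4797.08612 = 6.13942
β₂ ≈ 6.139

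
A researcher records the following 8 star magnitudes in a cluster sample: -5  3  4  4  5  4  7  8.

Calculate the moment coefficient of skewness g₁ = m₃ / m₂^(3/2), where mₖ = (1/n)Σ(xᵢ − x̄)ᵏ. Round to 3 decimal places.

-1.414

x̄ = (-5 + 3 + 4 + 4 + 5 + 4 + 7 + 8) / 8 = 3.7500
deviations (xᵢ − x̄): -8.7500, -0.7500, 0.2500, 0.2500, 1.2500, 0.2500, 3.2500, 4.2500
Σ(xᵢ − x̄)² = 107.5000 ⇒ m₂ = 107.5000/8 = 13.43750
Σ(xᵢ − x̄)³ = -557.2500 ⇒ m₃ = -557.2500/8 = -69.65625
m₂^(3/2) = 13.43750^(1.5) = 49.25811
g₁ = m₃ / m₂^(3/2) = -69.65625 / 49.25811 ≈ -1.414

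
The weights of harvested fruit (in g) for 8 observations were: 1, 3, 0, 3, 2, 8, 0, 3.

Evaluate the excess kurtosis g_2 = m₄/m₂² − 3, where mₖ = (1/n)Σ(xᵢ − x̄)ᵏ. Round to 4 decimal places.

x̄ = 2.5000
Σ(xᵢ − x̄)² = 46.0000 ⇒ m₂ = 5.75000
Σ(xᵢ − x̄)⁴ = 998.5000 ⇒ m₄ = 124.81250
m₂² = 33.06250
g_2 = m₄/m₂² − 3 = 3.77505 − 3 ≈ 0.7750

0.7750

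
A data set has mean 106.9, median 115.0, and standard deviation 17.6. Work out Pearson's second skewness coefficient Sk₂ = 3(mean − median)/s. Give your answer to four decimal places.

Sk₂ = 3(106.9 − 115.0) / 17.6 = 3 × -8.1000 / 17.6
    = -24.3000 / 17.6 ≈ -1.3807

-1.3807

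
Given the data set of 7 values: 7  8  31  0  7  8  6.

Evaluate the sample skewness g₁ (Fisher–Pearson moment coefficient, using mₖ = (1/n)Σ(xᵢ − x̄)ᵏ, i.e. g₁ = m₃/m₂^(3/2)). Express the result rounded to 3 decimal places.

1.674

x̄ = (7 + 8 + 31 + 0 + 7 + 8 + 6) / 7 = 9.5714
deviations (xᵢ − x̄): -2.5714, -1.5714, 21.4286, -9.5714, -2.5714, -1.5714, -3.5714
Σ(xᵢ − x̄)² = 581.7143 ⇒ m₂ = 581.7143/7 = 83.10204
Σ(xᵢ − x̄)³ = 8875.4694 ⇒ m₃ = 8875.4694/7 = 1267.92420
m₂^(3/2) = 83.10204^(1.5) = 757.56087
g₁ = m₃ / m₂^(3/2) = 1267.92420 / 757.56087 ≈ 1.674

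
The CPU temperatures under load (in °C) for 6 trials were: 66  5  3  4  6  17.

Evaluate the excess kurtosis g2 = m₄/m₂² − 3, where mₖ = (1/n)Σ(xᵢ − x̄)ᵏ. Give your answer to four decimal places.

0.8803

x̄ = 16.8333
Σ(xᵢ − x̄)² = 3030.8333 ⇒ m₂ = 505.13889
Σ(xᵢ − x̄)⁴ = 5940759.4861 ⇒ m₄ = 990126.58102
m₂² = 255165.29707
g2 = m₄/m₂² − 3 = 3.88033 − 3 ≈ 0.8803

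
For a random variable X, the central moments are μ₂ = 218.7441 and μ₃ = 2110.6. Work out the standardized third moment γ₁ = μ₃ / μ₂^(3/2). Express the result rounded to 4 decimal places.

σ = √μ₂ = √218.7441 = 14.79000
σ³ = μ₂^(3/2) = 3235.22524
γ₁ = μ₃/σ³ = 2110.6 / 3235.22524 ≈ 0.6524

0.6524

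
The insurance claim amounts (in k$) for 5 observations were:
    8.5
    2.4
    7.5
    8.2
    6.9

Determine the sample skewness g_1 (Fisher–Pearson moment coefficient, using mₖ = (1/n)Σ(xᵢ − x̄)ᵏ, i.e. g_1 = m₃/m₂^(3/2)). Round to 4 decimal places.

x̄ = (8.5 + 2.4 + 7.5 + 8.2 + 6.9) / 5 = 6.7000
deviations (xᵢ − x̄): 1.8000, -4.3000, 0.8000, 1.5000, 0.2000
Σ(xᵢ − x̄)² = 24.6600 ⇒ m₂ = 24.6600/5 = 4.93200
Σ(xᵢ − x̄)³ = -69.7800 ⇒ m₃ = -69.7800/5 = -13.95600
m₂^(3/2) = 4.93200^(1.5) = 10.95304
g_1 = m₃ / m₂^(3/2) = -13.95600 / 10.95304 ≈ -1.2742

-1.2742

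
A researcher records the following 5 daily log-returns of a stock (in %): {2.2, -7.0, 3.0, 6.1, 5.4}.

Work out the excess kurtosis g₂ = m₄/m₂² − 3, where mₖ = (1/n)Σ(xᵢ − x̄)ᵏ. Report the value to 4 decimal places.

-0.1969

x̄ = 1.9400
Σ(xᵢ − x̄)² = 110.3920 ⇒ m₂ = 22.07840
Σ(xᵢ − x̄)⁴ = 6831.8519 ⇒ m₄ = 1366.37038
m₂² = 487.45575
g₂ = m₄/m₂² − 3 = 2.80307 − 3 ≈ -0.1969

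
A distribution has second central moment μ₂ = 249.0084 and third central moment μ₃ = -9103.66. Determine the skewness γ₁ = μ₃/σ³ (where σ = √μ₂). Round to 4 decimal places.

σ = √μ₂ = √249.0084 = 15.78000
σ³ = μ₂^(3/2) = 3929.35255
γ₁ = μ₃/σ³ = -9103.66 / 3929.35255 ≈ -2.3168

-2.3168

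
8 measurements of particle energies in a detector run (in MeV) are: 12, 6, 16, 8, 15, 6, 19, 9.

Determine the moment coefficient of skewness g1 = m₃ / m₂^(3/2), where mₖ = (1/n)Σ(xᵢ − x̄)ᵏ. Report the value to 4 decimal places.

x̄ = (12 + 6 + 16 + 8 + 15 + 6 + 19 + 9) / 8 = 11.3750
deviations (xᵢ − x̄): 0.6250, -5.3750, 4.6250, -3.3750, 3.6250, -5.3750, 7.6250, -2.3750
Σ(xᵢ − x̄)² = 167.8750 ⇒ m₂ = 167.8750/8 = 20.98438
Σ(xᵢ − x̄)³ = 227.7188 ⇒ m₃ = 227.7188/8 = 28.46484
m₂^(3/2) = 20.98438^(1.5) = 96.12671
g1 = m₃ / m₂^(3/2) = 28.46484 / 96.12671 ≈ 0.2961

0.2961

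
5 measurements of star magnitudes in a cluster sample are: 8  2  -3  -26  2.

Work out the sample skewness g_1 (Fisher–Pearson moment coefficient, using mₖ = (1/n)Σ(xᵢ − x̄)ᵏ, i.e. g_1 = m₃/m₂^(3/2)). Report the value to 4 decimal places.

x̄ = (8 + 2 - 3 - 26 + 2) / 5 = -3.4000
deviations (xᵢ − x̄): 11.4000, 5.4000, 0.4000, -22.6000, 5.4000
Σ(xᵢ − x̄)² = 699.2000 ⇒ m₂ = 699.2000/5 = 139.84000
Σ(xᵢ − x̄)³ = -9746.6400 ⇒ m₃ = -9746.6400/5 = -1949.32800
m₂^(3/2) = 139.84000^(1.5) = 1653.66343
g_1 = m₃ / m₂^(3/2) = -1949.32800 / 1653.66343 ≈ -1.1788

-1.1788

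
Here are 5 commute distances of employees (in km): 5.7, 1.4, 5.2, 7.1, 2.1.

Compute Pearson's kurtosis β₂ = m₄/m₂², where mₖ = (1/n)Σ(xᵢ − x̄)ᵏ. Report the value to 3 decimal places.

x̄ = 4.3000
Σ(xᵢ − x̄)² = 23.8600 ⇒ m₂ = 4.77200
Σ(xᵢ − x̄)⁴ = 160.1170 ⇒ m₄ = 32.02340
m₂² = 22.77198
β₂ = m₄/m₂² = 32.02340 / 22.77198 ≈ 1.406

1.406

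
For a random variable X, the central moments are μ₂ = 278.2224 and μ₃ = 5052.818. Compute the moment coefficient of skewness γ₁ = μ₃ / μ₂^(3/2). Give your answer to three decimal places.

σ = √μ₂ = √278.2224 = 16.68000
σ³ = μ₂^(3/2) = 4640.74963
γ₁ = μ₃/σ³ = 5052.818 / 4640.74963 ≈ 1.089

1.089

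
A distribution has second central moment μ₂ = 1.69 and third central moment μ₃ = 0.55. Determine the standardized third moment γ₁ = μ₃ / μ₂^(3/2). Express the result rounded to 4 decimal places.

σ = √μ₂ = √1.69 = 1.30000
σ³ = μ₂^(3/2) = 2.19700
γ₁ = μ₃/σ³ = 0.55 / 2.19700 ≈ 0.2503

0.2503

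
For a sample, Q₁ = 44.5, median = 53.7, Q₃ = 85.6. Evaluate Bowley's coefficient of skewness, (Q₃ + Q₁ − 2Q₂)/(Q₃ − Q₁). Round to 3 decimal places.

0.552

numerator: Q₃ + Q₁ − 2Q₂ = 85.6 + 44.5 − 2×53.7 = 22.7000
denominator: Q₃ − Q₁ = 85.6 − 44.5 = 41.1000
Bowley skewness = 22.7000 / 41.1000 ≈ 0.552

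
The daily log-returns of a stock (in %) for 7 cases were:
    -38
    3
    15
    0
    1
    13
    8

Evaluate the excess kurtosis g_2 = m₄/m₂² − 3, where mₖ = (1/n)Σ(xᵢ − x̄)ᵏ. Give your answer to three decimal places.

x̄ = 0.2857
Σ(xᵢ − x̄)² = 1911.4286 ⇒ m₂ = 273.06122
Σ(xᵢ − x̄)⁴ = 2225162.0641 ⇒ m₄ = 317880.29488
m₂² = 74562.43232
g_2 = m₄/m₂² − 3 = 4.26328 − 3 ≈ 1.263

1.263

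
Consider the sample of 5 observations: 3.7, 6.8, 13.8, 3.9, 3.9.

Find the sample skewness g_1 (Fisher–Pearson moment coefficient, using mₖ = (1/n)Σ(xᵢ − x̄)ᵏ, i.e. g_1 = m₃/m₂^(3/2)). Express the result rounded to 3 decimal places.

1.212

x̄ = (3.7 + 6.8 + 13.8 + 3.9 + 3.9) / 5 = 6.4200
deviations (xᵢ − x̄): -2.7200, 0.3800, 7.3800, -2.5200, -2.5200
Σ(xᵢ − x̄)² = 74.7080 ⇒ m₂ = 74.7080/5 = 14.94160
Σ(xᵢ − x̄)³ = 349.8725 ⇒ m₃ = 349.8725/5 = 69.97450
m₂^(3/2) = 14.94160^(1.5) = 57.75581
g_1 = m₃ / m₂^(3/2) = 69.97450 / 57.75581 ≈ 1.212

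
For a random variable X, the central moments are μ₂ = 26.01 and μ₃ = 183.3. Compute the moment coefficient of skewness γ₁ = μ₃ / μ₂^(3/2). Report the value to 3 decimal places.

σ = √μ₂ = √26.01 = 5.10000
σ³ = μ₂^(3/2) = 132.65100
γ₁ = μ₃/σ³ = 183.3 / 132.65100 ≈ 1.382

1.382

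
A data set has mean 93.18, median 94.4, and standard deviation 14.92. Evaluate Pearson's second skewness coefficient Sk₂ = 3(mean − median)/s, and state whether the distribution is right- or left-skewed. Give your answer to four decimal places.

Sk₂ = 3(93.18 − 94.4) / 14.92 = 3 × -1.2200 / 14.92
    = -3.6600 / 14.92 ≈ -0.2453
Sk₂ < 0 ⇒ mean < median ⇒ left-skewed (negative skew).

-0.2453, left-skewed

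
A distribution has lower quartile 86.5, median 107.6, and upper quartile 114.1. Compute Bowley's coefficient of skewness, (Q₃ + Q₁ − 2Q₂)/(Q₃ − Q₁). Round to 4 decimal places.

numerator: Q₃ + Q₁ − 2Q₂ = 114.1 + 86.5 − 2×107.6 = -14.6000
denominator: Q₃ − Q₁ = 114.1 − 86.5 = 27.6000
Bowley skewness = -14.6000 / 27.6000 ≈ -0.5290

-0.5290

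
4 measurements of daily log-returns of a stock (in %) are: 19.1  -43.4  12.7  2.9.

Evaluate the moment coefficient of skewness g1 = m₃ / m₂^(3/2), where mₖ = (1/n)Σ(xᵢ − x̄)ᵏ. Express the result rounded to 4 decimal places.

x̄ = (19.1 - 43.4 + 12.7 + 2.9) / 4 = -2.1750
deviations (xᵢ − x̄): 21.2750, -41.2250, 14.8750, 5.0750
Σ(xᵢ − x̄)² = 2399.1475 ⇒ m₂ = 2399.1475/4 = 599.78688
Σ(xᵢ − x̄)³ = -57010.2671 ⇒ m₃ = -57010.2671/4 = -14252.56678
m₂^(3/2) = 599.78688^(1.5) = 14689.10844
g1 = m₃ / m₂^(3/2) = -14252.56678 / 14689.10844 ≈ -0.9703

-0.9703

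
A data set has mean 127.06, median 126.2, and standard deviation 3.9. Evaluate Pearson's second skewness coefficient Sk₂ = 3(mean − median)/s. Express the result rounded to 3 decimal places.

Sk₂ = 3(127.06 − 126.2) / 3.9 = 3 × 0.8600 / 3.9
    = 2.5800 / 3.9 ≈ 0.662

0.662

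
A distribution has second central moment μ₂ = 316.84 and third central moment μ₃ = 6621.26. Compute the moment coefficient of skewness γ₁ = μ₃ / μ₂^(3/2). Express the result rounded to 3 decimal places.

1.174

σ = √μ₂ = √316.84 = 17.80000
σ³ = μ₂^(3/2) = 5639.75200
γ₁ = μ₃/σ³ = 6621.26 / 5639.75200 ≈ 1.174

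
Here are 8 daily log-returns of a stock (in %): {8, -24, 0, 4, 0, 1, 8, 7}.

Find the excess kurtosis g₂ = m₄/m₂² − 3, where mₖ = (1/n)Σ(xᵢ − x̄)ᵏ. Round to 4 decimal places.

x̄ = 0.5000
Σ(xᵢ − x̄)² = 768.0000 ⇒ m₂ = 96.00000
Σ(xᵢ − x̄)⁴ = 368563.5000 ⇒ m₄ = 46070.43750
m₂² = 9216.00000
g₂ = m₄/m₂² − 3 = 4.99896 − 3 ≈ 1.9990

1.9990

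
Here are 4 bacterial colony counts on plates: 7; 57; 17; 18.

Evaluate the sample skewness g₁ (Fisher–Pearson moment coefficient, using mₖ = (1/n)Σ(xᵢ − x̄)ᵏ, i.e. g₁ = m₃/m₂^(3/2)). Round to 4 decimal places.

0.9736

x̄ = (7 + 57 + 17 + 18) / 4 = 24.7500
deviations (xᵢ − x̄): -17.7500, 32.2500, -7.7500, -6.7500
Σ(xᵢ − x̄)² = 1460.7500 ⇒ m₂ = 1460.7500/4 = 365.18750
Σ(xᵢ − x̄)³ = 27176.6250 ⇒ m₃ = 27176.6250/4 = 6794.15625
m₂^(3/2) = 365.18750^(1.5) = 6978.68917
g₁ = m₃ / m₂^(3/2) = 6794.15625 / 6978.68917 ≈ 0.9736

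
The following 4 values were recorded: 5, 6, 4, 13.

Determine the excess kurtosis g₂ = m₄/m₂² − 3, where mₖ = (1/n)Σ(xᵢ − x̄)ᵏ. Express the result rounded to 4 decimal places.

x̄ = 7.0000
Σ(xᵢ − x̄)² = 50.0000 ⇒ m₂ = 12.50000
Σ(xᵢ − x̄)⁴ = 1394.0000 ⇒ m₄ = 348.50000
m₂² = 156.25000
g₂ = m₄/m₂² − 3 = 2.23040 − 3 ≈ -0.7696

-0.7696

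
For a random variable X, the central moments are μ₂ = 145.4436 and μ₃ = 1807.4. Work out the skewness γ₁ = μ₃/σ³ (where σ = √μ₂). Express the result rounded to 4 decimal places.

σ = √μ₂ = √145.4436 = 12.06000
σ³ = μ₂^(3/2) = 1754.04982
γ₁ = μ₃/σ³ = 1807.4 / 1754.04982 ≈ 1.0304

1.0304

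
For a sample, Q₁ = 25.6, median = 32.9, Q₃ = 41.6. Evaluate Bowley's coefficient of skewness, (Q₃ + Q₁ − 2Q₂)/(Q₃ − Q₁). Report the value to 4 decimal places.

0.0875

numerator: Q₃ + Q₁ − 2Q₂ = 41.6 + 25.6 − 2×32.9 = 1.4000
denominator: Q₃ − Q₁ = 41.6 − 25.6 = 16.0000
Bowley skewness = 1.4000 / 16.0000 ≈ 0.0875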